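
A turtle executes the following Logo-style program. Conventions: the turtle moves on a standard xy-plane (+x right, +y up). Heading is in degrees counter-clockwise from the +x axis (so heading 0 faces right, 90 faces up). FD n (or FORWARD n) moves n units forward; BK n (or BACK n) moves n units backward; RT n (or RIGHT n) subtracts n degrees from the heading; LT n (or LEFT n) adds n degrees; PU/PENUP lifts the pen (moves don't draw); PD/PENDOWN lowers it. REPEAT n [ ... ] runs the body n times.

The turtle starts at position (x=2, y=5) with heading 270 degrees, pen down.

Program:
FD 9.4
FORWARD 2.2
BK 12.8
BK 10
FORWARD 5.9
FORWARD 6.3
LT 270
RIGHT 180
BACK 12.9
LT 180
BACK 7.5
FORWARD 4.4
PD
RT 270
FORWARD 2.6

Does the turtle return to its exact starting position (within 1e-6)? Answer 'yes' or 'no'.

Answer: no

Derivation:
Executing turtle program step by step:
Start: pos=(2,5), heading=270, pen down
FD 9.4: (2,5) -> (2,-4.4) [heading=270, draw]
FD 2.2: (2,-4.4) -> (2,-6.6) [heading=270, draw]
BK 12.8: (2,-6.6) -> (2,6.2) [heading=270, draw]
BK 10: (2,6.2) -> (2,16.2) [heading=270, draw]
FD 5.9: (2,16.2) -> (2,10.3) [heading=270, draw]
FD 6.3: (2,10.3) -> (2,4) [heading=270, draw]
LT 270: heading 270 -> 180
RT 180: heading 180 -> 0
BK 12.9: (2,4) -> (-10.9,4) [heading=0, draw]
LT 180: heading 0 -> 180
BK 7.5: (-10.9,4) -> (-3.4,4) [heading=180, draw]
FD 4.4: (-3.4,4) -> (-7.8,4) [heading=180, draw]
PD: pen down
RT 270: heading 180 -> 270
FD 2.6: (-7.8,4) -> (-7.8,1.4) [heading=270, draw]
Final: pos=(-7.8,1.4), heading=270, 10 segment(s) drawn

Start position: (2, 5)
Final position: (-7.8, 1.4)
Distance = 10.44; >= 1e-6 -> NOT closed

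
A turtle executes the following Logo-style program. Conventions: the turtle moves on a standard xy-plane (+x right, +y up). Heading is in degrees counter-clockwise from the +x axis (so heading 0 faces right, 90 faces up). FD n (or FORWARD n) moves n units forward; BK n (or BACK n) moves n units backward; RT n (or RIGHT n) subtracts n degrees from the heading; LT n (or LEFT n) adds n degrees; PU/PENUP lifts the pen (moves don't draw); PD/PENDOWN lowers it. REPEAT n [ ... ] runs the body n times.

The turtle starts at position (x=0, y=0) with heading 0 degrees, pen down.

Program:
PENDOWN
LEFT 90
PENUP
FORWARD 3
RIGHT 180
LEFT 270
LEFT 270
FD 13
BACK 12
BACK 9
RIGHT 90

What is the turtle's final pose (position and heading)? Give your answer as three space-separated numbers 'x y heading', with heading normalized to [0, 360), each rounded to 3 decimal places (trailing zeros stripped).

Executing turtle program step by step:
Start: pos=(0,0), heading=0, pen down
PD: pen down
LT 90: heading 0 -> 90
PU: pen up
FD 3: (0,0) -> (0,3) [heading=90, move]
RT 180: heading 90 -> 270
LT 270: heading 270 -> 180
LT 270: heading 180 -> 90
FD 13: (0,3) -> (0,16) [heading=90, move]
BK 12: (0,16) -> (0,4) [heading=90, move]
BK 9: (0,4) -> (0,-5) [heading=90, move]
RT 90: heading 90 -> 0
Final: pos=(0,-5), heading=0, 0 segment(s) drawn

Answer: 0 -5 0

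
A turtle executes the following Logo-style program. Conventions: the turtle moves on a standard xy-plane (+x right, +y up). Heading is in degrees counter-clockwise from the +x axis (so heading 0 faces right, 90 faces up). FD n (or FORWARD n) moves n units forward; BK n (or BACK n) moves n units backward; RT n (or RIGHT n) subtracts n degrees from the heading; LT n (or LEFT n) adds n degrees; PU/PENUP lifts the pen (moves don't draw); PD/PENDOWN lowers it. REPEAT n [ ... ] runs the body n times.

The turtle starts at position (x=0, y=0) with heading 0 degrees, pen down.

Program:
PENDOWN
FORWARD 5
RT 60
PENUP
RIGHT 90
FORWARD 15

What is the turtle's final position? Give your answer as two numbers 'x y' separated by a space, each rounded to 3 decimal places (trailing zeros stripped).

Answer: -7.99 -7.5

Derivation:
Executing turtle program step by step:
Start: pos=(0,0), heading=0, pen down
PD: pen down
FD 5: (0,0) -> (5,0) [heading=0, draw]
RT 60: heading 0 -> 300
PU: pen up
RT 90: heading 300 -> 210
FD 15: (5,0) -> (-7.99,-7.5) [heading=210, move]
Final: pos=(-7.99,-7.5), heading=210, 1 segment(s) drawn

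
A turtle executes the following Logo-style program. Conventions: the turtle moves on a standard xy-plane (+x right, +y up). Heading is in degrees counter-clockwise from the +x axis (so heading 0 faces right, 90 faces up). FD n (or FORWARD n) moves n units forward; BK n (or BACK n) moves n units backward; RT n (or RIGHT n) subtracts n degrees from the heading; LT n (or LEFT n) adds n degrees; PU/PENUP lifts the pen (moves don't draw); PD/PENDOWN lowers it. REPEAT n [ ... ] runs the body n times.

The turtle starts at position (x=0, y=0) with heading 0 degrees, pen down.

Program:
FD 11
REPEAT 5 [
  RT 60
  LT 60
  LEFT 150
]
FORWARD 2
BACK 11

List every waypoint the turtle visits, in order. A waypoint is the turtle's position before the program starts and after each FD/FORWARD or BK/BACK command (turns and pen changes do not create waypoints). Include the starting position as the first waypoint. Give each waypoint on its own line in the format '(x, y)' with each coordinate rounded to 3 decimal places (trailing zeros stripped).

Answer: (0, 0)
(11, 0)
(12.732, 1)
(3.206, -4.5)

Derivation:
Executing turtle program step by step:
Start: pos=(0,0), heading=0, pen down
FD 11: (0,0) -> (11,0) [heading=0, draw]
REPEAT 5 [
  -- iteration 1/5 --
  RT 60: heading 0 -> 300
  LT 60: heading 300 -> 0
  LT 150: heading 0 -> 150
  -- iteration 2/5 --
  RT 60: heading 150 -> 90
  LT 60: heading 90 -> 150
  LT 150: heading 150 -> 300
  -- iteration 3/5 --
  RT 60: heading 300 -> 240
  LT 60: heading 240 -> 300
  LT 150: heading 300 -> 90
  -- iteration 4/5 --
  RT 60: heading 90 -> 30
  LT 60: heading 30 -> 90
  LT 150: heading 90 -> 240
  -- iteration 5/5 --
  RT 60: heading 240 -> 180
  LT 60: heading 180 -> 240
  LT 150: heading 240 -> 30
]
FD 2: (11,0) -> (12.732,1) [heading=30, draw]
BK 11: (12.732,1) -> (3.206,-4.5) [heading=30, draw]
Final: pos=(3.206,-4.5), heading=30, 3 segment(s) drawn
Waypoints (4 total):
(0, 0)
(11, 0)
(12.732, 1)
(3.206, -4.5)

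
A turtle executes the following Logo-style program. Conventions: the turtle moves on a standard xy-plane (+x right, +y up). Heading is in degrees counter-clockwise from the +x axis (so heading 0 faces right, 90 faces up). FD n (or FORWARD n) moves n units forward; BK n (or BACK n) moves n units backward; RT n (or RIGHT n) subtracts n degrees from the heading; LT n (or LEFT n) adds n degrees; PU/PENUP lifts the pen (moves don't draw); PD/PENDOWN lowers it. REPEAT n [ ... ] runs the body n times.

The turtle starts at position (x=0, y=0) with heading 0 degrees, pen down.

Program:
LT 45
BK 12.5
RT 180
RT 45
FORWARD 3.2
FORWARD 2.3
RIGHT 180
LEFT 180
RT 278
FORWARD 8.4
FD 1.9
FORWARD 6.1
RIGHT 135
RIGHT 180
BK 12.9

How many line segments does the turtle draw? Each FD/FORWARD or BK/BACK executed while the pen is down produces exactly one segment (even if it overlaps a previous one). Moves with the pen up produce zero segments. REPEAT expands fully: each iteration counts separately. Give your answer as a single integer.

Executing turtle program step by step:
Start: pos=(0,0), heading=0, pen down
LT 45: heading 0 -> 45
BK 12.5: (0,0) -> (-8.839,-8.839) [heading=45, draw]
RT 180: heading 45 -> 225
RT 45: heading 225 -> 180
FD 3.2: (-8.839,-8.839) -> (-12.039,-8.839) [heading=180, draw]
FD 2.3: (-12.039,-8.839) -> (-14.339,-8.839) [heading=180, draw]
RT 180: heading 180 -> 0
LT 180: heading 0 -> 180
RT 278: heading 180 -> 262
FD 8.4: (-14.339,-8.839) -> (-15.508,-17.157) [heading=262, draw]
FD 1.9: (-15.508,-17.157) -> (-15.772,-19.039) [heading=262, draw]
FD 6.1: (-15.772,-19.039) -> (-16.621,-25.079) [heading=262, draw]
RT 135: heading 262 -> 127
RT 180: heading 127 -> 307
BK 12.9: (-16.621,-25.079) -> (-24.385,-14.777) [heading=307, draw]
Final: pos=(-24.385,-14.777), heading=307, 7 segment(s) drawn
Segments drawn: 7

Answer: 7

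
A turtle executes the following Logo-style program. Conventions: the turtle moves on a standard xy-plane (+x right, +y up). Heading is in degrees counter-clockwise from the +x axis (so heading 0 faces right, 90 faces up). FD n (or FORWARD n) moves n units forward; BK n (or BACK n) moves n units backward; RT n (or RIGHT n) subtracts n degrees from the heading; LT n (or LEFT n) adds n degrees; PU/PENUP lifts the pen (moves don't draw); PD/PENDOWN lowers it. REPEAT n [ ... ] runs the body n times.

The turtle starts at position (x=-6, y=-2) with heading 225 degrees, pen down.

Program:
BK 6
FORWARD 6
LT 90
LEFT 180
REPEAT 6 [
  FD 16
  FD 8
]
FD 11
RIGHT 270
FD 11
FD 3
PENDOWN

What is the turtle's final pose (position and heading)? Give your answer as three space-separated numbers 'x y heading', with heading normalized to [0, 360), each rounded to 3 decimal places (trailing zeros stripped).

Answer: -125.501 97.702 225

Derivation:
Executing turtle program step by step:
Start: pos=(-6,-2), heading=225, pen down
BK 6: (-6,-2) -> (-1.757,2.243) [heading=225, draw]
FD 6: (-1.757,2.243) -> (-6,-2) [heading=225, draw]
LT 90: heading 225 -> 315
LT 180: heading 315 -> 135
REPEAT 6 [
  -- iteration 1/6 --
  FD 16: (-6,-2) -> (-17.314,9.314) [heading=135, draw]
  FD 8: (-17.314,9.314) -> (-22.971,14.971) [heading=135, draw]
  -- iteration 2/6 --
  FD 16: (-22.971,14.971) -> (-34.284,26.284) [heading=135, draw]
  FD 8: (-34.284,26.284) -> (-39.941,31.941) [heading=135, draw]
  -- iteration 3/6 --
  FD 16: (-39.941,31.941) -> (-51.255,43.255) [heading=135, draw]
  FD 8: (-51.255,43.255) -> (-56.912,48.912) [heading=135, draw]
  -- iteration 4/6 --
  FD 16: (-56.912,48.912) -> (-68.225,60.225) [heading=135, draw]
  FD 8: (-68.225,60.225) -> (-73.882,65.882) [heading=135, draw]
  -- iteration 5/6 --
  FD 16: (-73.882,65.882) -> (-85.196,77.196) [heading=135, draw]
  FD 8: (-85.196,77.196) -> (-90.853,82.853) [heading=135, draw]
  -- iteration 6/6 --
  FD 16: (-90.853,82.853) -> (-102.167,94.167) [heading=135, draw]
  FD 8: (-102.167,94.167) -> (-107.823,99.823) [heading=135, draw]
]
FD 11: (-107.823,99.823) -> (-115.602,107.602) [heading=135, draw]
RT 270: heading 135 -> 225
FD 11: (-115.602,107.602) -> (-123.38,99.823) [heading=225, draw]
FD 3: (-123.38,99.823) -> (-125.501,97.702) [heading=225, draw]
PD: pen down
Final: pos=(-125.501,97.702), heading=225, 17 segment(s) drawn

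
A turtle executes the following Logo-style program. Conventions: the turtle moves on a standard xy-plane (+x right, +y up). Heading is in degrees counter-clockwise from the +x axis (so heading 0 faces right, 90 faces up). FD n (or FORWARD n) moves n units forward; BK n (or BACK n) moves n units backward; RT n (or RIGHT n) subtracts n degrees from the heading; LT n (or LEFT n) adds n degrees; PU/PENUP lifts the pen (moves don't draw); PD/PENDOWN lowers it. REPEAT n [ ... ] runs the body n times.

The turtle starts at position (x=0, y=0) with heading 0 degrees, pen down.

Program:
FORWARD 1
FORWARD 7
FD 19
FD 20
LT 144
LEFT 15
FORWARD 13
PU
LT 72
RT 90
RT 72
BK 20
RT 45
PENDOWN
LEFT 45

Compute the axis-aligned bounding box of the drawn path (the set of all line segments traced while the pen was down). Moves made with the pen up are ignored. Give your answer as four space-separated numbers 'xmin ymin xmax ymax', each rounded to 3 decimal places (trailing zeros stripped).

Answer: 0 0 47 4.659

Derivation:
Executing turtle program step by step:
Start: pos=(0,0), heading=0, pen down
FD 1: (0,0) -> (1,0) [heading=0, draw]
FD 7: (1,0) -> (8,0) [heading=0, draw]
FD 19: (8,0) -> (27,0) [heading=0, draw]
FD 20: (27,0) -> (47,0) [heading=0, draw]
LT 144: heading 0 -> 144
LT 15: heading 144 -> 159
FD 13: (47,0) -> (34.863,4.659) [heading=159, draw]
PU: pen up
LT 72: heading 159 -> 231
RT 90: heading 231 -> 141
RT 72: heading 141 -> 69
BK 20: (34.863,4.659) -> (27.696,-14.013) [heading=69, move]
RT 45: heading 69 -> 24
PD: pen down
LT 45: heading 24 -> 69
Final: pos=(27.696,-14.013), heading=69, 5 segment(s) drawn

Segment endpoints: x in {0, 1, 8, 27, 34.863, 47}, y in {0, 4.659}
xmin=0, ymin=0, xmax=47, ymax=4.659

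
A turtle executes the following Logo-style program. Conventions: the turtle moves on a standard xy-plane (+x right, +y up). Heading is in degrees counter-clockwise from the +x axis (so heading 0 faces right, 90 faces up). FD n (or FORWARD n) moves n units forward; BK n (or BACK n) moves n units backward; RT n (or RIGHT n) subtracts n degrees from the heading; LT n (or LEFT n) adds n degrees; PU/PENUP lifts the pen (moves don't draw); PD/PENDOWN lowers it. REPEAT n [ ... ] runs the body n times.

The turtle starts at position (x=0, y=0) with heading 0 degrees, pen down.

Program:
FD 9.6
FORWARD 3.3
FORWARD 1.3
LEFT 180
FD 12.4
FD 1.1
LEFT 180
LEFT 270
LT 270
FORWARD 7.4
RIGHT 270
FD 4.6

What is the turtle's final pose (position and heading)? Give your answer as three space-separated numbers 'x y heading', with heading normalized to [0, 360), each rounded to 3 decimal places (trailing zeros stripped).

Answer: -6.7 -4.6 270

Derivation:
Executing turtle program step by step:
Start: pos=(0,0), heading=0, pen down
FD 9.6: (0,0) -> (9.6,0) [heading=0, draw]
FD 3.3: (9.6,0) -> (12.9,0) [heading=0, draw]
FD 1.3: (12.9,0) -> (14.2,0) [heading=0, draw]
LT 180: heading 0 -> 180
FD 12.4: (14.2,0) -> (1.8,0) [heading=180, draw]
FD 1.1: (1.8,0) -> (0.7,0) [heading=180, draw]
LT 180: heading 180 -> 0
LT 270: heading 0 -> 270
LT 270: heading 270 -> 180
FD 7.4: (0.7,0) -> (-6.7,0) [heading=180, draw]
RT 270: heading 180 -> 270
FD 4.6: (-6.7,0) -> (-6.7,-4.6) [heading=270, draw]
Final: pos=(-6.7,-4.6), heading=270, 7 segment(s) drawn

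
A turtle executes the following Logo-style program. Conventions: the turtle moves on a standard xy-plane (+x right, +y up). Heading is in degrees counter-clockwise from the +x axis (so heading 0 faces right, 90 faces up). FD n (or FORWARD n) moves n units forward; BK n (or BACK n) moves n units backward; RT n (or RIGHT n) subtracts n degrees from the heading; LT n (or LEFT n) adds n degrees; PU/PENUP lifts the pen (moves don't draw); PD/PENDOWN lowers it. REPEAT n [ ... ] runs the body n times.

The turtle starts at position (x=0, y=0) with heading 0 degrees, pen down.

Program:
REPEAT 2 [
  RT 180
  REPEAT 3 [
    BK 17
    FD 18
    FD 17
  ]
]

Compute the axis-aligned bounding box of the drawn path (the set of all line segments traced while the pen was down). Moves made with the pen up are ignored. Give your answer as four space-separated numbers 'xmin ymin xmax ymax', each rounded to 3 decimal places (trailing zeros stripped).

Answer: -71 0 17 0

Derivation:
Executing turtle program step by step:
Start: pos=(0,0), heading=0, pen down
REPEAT 2 [
  -- iteration 1/2 --
  RT 180: heading 0 -> 180
  REPEAT 3 [
    -- iteration 1/3 --
    BK 17: (0,0) -> (17,0) [heading=180, draw]
    FD 18: (17,0) -> (-1,0) [heading=180, draw]
    FD 17: (-1,0) -> (-18,0) [heading=180, draw]
    -- iteration 2/3 --
    BK 17: (-18,0) -> (-1,0) [heading=180, draw]
    FD 18: (-1,0) -> (-19,0) [heading=180, draw]
    FD 17: (-19,0) -> (-36,0) [heading=180, draw]
    -- iteration 3/3 --
    BK 17: (-36,0) -> (-19,0) [heading=180, draw]
    FD 18: (-19,0) -> (-37,0) [heading=180, draw]
    FD 17: (-37,0) -> (-54,0) [heading=180, draw]
  ]
  -- iteration 2/2 --
  RT 180: heading 180 -> 0
  REPEAT 3 [
    -- iteration 1/3 --
    BK 17: (-54,0) -> (-71,0) [heading=0, draw]
    FD 18: (-71,0) -> (-53,0) [heading=0, draw]
    FD 17: (-53,0) -> (-36,0) [heading=0, draw]
    -- iteration 2/3 --
    BK 17: (-36,0) -> (-53,0) [heading=0, draw]
    FD 18: (-53,0) -> (-35,0) [heading=0, draw]
    FD 17: (-35,0) -> (-18,0) [heading=0, draw]
    -- iteration 3/3 --
    BK 17: (-18,0) -> (-35,0) [heading=0, draw]
    FD 18: (-35,0) -> (-17,0) [heading=0, draw]
    FD 17: (-17,0) -> (0,0) [heading=0, draw]
  ]
]
Final: pos=(0,0), heading=0, 18 segment(s) drawn

Segment endpoints: x in {-71, -54, -53, -37, -36, -35, -19, -18, -17, -1, 0, 17}, y in {0, 0, 0, 0, 0, 0, 0, 0, 0, 0, 0, 0, 0, 0, 0}
xmin=-71, ymin=0, xmax=17, ymax=0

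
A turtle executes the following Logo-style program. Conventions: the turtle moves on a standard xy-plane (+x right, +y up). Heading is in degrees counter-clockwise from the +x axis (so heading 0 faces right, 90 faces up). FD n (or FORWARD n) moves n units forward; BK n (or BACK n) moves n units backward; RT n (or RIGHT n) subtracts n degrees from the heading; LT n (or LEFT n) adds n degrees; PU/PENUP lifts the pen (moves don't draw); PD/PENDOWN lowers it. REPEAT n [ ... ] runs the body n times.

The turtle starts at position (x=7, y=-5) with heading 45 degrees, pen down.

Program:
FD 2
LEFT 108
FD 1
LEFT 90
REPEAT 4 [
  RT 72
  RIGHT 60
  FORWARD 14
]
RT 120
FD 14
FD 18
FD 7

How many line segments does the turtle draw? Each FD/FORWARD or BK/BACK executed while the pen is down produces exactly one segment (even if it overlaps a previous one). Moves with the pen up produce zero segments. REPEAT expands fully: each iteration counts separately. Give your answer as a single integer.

Executing turtle program step by step:
Start: pos=(7,-5), heading=45, pen down
FD 2: (7,-5) -> (8.414,-3.586) [heading=45, draw]
LT 108: heading 45 -> 153
FD 1: (8.414,-3.586) -> (7.523,-3.132) [heading=153, draw]
LT 90: heading 153 -> 243
REPEAT 4 [
  -- iteration 1/4 --
  RT 72: heading 243 -> 171
  RT 60: heading 171 -> 111
  FD 14: (7.523,-3.132) -> (2.506,9.938) [heading=111, draw]
  -- iteration 2/4 --
  RT 72: heading 111 -> 39
  RT 60: heading 39 -> 339
  FD 14: (2.506,9.938) -> (15.576,4.921) [heading=339, draw]
  -- iteration 3/4 --
  RT 72: heading 339 -> 267
  RT 60: heading 267 -> 207
  FD 14: (15.576,4.921) -> (3.102,-1.435) [heading=207, draw]
  -- iteration 4/4 --
  RT 72: heading 207 -> 135
  RT 60: heading 135 -> 75
  FD 14: (3.102,-1.435) -> (6.726,12.088) [heading=75, draw]
]
RT 120: heading 75 -> 315
FD 14: (6.726,12.088) -> (16.625,2.189) [heading=315, draw]
FD 18: (16.625,2.189) -> (29.353,-10.539) [heading=315, draw]
FD 7: (29.353,-10.539) -> (34.303,-15.489) [heading=315, draw]
Final: pos=(34.303,-15.489), heading=315, 9 segment(s) drawn
Segments drawn: 9

Answer: 9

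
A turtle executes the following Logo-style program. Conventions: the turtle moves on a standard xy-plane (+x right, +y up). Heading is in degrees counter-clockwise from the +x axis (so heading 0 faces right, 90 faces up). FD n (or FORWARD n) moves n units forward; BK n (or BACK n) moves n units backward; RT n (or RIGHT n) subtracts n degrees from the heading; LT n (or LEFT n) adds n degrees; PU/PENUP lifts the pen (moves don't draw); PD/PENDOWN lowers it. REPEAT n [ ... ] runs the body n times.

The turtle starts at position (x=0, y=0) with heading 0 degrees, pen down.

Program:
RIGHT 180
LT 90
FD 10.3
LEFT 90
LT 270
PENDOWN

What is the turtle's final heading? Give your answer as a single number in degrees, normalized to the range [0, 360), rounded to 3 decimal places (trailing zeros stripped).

Executing turtle program step by step:
Start: pos=(0,0), heading=0, pen down
RT 180: heading 0 -> 180
LT 90: heading 180 -> 270
FD 10.3: (0,0) -> (0,-10.3) [heading=270, draw]
LT 90: heading 270 -> 0
LT 270: heading 0 -> 270
PD: pen down
Final: pos=(0,-10.3), heading=270, 1 segment(s) drawn

Answer: 270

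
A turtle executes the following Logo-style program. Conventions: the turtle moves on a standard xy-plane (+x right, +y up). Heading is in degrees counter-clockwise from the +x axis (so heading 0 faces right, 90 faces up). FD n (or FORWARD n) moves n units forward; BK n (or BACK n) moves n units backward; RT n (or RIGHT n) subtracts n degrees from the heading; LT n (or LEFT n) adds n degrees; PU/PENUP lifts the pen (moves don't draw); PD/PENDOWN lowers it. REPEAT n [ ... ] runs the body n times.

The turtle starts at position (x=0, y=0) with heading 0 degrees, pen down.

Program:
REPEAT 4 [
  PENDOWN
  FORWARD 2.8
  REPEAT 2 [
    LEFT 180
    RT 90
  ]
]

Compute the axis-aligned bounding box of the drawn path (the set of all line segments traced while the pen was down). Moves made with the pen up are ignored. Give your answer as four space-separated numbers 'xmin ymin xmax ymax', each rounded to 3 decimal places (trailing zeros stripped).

Executing turtle program step by step:
Start: pos=(0,0), heading=0, pen down
REPEAT 4 [
  -- iteration 1/4 --
  PD: pen down
  FD 2.8: (0,0) -> (2.8,0) [heading=0, draw]
  REPEAT 2 [
    -- iteration 1/2 --
    LT 180: heading 0 -> 180
    RT 90: heading 180 -> 90
    -- iteration 2/2 --
    LT 180: heading 90 -> 270
    RT 90: heading 270 -> 180
  ]
  -- iteration 2/4 --
  PD: pen down
  FD 2.8: (2.8,0) -> (0,0) [heading=180, draw]
  REPEAT 2 [
    -- iteration 1/2 --
    LT 180: heading 180 -> 0
    RT 90: heading 0 -> 270
    -- iteration 2/2 --
    LT 180: heading 270 -> 90
    RT 90: heading 90 -> 0
  ]
  -- iteration 3/4 --
  PD: pen down
  FD 2.8: (0,0) -> (2.8,0) [heading=0, draw]
  REPEAT 2 [
    -- iteration 1/2 --
    LT 180: heading 0 -> 180
    RT 90: heading 180 -> 90
    -- iteration 2/2 --
    LT 180: heading 90 -> 270
    RT 90: heading 270 -> 180
  ]
  -- iteration 4/4 --
  PD: pen down
  FD 2.8: (2.8,0) -> (0,0) [heading=180, draw]
  REPEAT 2 [
    -- iteration 1/2 --
    LT 180: heading 180 -> 0
    RT 90: heading 0 -> 270
    -- iteration 2/2 --
    LT 180: heading 270 -> 90
    RT 90: heading 90 -> 0
  ]
]
Final: pos=(0,0), heading=0, 4 segment(s) drawn

Segment endpoints: x in {0, 2.8}, y in {0, 0, 0, 0}
xmin=0, ymin=0, xmax=2.8, ymax=0

Answer: 0 0 2.8 0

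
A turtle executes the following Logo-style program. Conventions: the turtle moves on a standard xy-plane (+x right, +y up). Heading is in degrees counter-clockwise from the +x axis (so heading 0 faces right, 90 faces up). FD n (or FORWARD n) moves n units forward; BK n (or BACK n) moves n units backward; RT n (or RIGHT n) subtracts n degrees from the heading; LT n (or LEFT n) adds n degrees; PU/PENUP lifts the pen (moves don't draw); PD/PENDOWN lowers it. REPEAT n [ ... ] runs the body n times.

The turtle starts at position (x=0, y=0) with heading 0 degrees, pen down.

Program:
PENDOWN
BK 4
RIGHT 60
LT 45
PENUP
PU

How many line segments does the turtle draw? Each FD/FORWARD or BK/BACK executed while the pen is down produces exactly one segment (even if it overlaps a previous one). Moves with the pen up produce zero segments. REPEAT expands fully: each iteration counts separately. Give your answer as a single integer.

Executing turtle program step by step:
Start: pos=(0,0), heading=0, pen down
PD: pen down
BK 4: (0,0) -> (-4,0) [heading=0, draw]
RT 60: heading 0 -> 300
LT 45: heading 300 -> 345
PU: pen up
PU: pen up
Final: pos=(-4,0), heading=345, 1 segment(s) drawn
Segments drawn: 1

Answer: 1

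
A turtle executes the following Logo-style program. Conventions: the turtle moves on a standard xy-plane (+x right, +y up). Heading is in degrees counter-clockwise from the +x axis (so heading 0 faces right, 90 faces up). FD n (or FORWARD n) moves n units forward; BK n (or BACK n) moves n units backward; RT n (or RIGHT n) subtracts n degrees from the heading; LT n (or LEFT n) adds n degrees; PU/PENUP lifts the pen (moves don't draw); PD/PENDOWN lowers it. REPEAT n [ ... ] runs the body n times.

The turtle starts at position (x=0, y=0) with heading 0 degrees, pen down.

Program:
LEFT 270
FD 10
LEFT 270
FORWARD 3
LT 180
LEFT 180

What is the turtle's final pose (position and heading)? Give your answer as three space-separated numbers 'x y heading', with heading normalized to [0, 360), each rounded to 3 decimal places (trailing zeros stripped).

Executing turtle program step by step:
Start: pos=(0,0), heading=0, pen down
LT 270: heading 0 -> 270
FD 10: (0,0) -> (0,-10) [heading=270, draw]
LT 270: heading 270 -> 180
FD 3: (0,-10) -> (-3,-10) [heading=180, draw]
LT 180: heading 180 -> 0
LT 180: heading 0 -> 180
Final: pos=(-3,-10), heading=180, 2 segment(s) drawn

Answer: -3 -10 180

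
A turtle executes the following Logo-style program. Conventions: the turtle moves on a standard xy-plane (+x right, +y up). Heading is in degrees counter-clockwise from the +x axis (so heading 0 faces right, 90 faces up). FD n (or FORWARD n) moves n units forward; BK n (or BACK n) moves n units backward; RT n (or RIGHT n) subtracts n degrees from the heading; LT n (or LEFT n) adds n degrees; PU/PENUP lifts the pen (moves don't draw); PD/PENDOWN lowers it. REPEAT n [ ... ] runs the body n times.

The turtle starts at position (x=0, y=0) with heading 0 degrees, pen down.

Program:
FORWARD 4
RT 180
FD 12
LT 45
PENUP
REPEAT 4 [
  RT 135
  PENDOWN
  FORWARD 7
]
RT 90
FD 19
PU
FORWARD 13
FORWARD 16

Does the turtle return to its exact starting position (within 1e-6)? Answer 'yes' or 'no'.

Answer: no

Derivation:
Executing turtle program step by step:
Start: pos=(0,0), heading=0, pen down
FD 4: (0,0) -> (4,0) [heading=0, draw]
RT 180: heading 0 -> 180
FD 12: (4,0) -> (-8,0) [heading=180, draw]
LT 45: heading 180 -> 225
PU: pen up
REPEAT 4 [
  -- iteration 1/4 --
  RT 135: heading 225 -> 90
  PD: pen down
  FD 7: (-8,0) -> (-8,7) [heading=90, draw]
  -- iteration 2/4 --
  RT 135: heading 90 -> 315
  PD: pen down
  FD 7: (-8,7) -> (-3.05,2.05) [heading=315, draw]
  -- iteration 3/4 --
  RT 135: heading 315 -> 180
  PD: pen down
  FD 7: (-3.05,2.05) -> (-10.05,2.05) [heading=180, draw]
  -- iteration 4/4 --
  RT 135: heading 180 -> 45
  PD: pen down
  FD 7: (-10.05,2.05) -> (-5.101,7) [heading=45, draw]
]
RT 90: heading 45 -> 315
FD 19: (-5.101,7) -> (8.335,-6.435) [heading=315, draw]
PU: pen up
FD 13: (8.335,-6.435) -> (17.527,-15.627) [heading=315, move]
FD 16: (17.527,-15.627) -> (28.841,-26.941) [heading=315, move]
Final: pos=(28.841,-26.941), heading=315, 7 segment(s) drawn

Start position: (0, 0)
Final position: (28.841, -26.941)
Distance = 39.467; >= 1e-6 -> NOT closed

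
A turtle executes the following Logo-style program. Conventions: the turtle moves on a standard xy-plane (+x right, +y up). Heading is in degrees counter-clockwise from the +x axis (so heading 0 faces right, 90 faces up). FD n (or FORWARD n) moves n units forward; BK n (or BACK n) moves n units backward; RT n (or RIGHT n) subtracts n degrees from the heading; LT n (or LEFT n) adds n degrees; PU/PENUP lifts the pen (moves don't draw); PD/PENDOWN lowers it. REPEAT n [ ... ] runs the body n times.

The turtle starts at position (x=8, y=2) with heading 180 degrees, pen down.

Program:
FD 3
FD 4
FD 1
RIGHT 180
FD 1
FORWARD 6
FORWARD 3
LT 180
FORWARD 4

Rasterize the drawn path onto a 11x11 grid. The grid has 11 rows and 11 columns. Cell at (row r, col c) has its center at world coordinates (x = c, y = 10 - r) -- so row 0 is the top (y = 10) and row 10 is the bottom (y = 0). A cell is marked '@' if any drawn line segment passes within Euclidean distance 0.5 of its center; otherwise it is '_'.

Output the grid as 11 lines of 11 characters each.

Segment 0: (8,2) -> (5,2)
Segment 1: (5,2) -> (1,2)
Segment 2: (1,2) -> (0,2)
Segment 3: (0,2) -> (1,2)
Segment 4: (1,2) -> (7,2)
Segment 5: (7,2) -> (10,2)
Segment 6: (10,2) -> (6,2)

Answer: ___________
___________
___________
___________
___________
___________
___________
___________
@@@@@@@@@@@
___________
___________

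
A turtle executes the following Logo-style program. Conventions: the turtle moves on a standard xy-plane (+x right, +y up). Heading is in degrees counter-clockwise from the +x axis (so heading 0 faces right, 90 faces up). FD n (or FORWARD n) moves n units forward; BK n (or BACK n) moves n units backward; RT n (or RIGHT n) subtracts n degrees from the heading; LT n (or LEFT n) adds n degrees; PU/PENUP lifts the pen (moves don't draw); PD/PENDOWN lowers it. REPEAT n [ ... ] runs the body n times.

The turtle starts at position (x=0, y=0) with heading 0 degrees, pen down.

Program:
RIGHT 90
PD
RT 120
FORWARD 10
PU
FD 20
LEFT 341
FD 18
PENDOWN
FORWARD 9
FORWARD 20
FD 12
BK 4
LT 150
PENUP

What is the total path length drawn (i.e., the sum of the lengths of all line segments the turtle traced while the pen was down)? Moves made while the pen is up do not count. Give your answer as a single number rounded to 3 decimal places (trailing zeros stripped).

Answer: 55

Derivation:
Executing turtle program step by step:
Start: pos=(0,0), heading=0, pen down
RT 90: heading 0 -> 270
PD: pen down
RT 120: heading 270 -> 150
FD 10: (0,0) -> (-8.66,5) [heading=150, draw]
PU: pen up
FD 20: (-8.66,5) -> (-25.981,15) [heading=150, move]
LT 341: heading 150 -> 131
FD 18: (-25.981,15) -> (-37.79,28.585) [heading=131, move]
PD: pen down
FD 9: (-37.79,28.585) -> (-43.694,35.377) [heading=131, draw]
FD 20: (-43.694,35.377) -> (-56.816,50.471) [heading=131, draw]
FD 12: (-56.816,50.471) -> (-64.688,59.528) [heading=131, draw]
BK 4: (-64.688,59.528) -> (-62.064,56.509) [heading=131, draw]
LT 150: heading 131 -> 281
PU: pen up
Final: pos=(-62.064,56.509), heading=281, 5 segment(s) drawn

Segment lengths:
  seg 1: (0,0) -> (-8.66,5), length = 10
  seg 2: (-37.79,28.585) -> (-43.694,35.377), length = 9
  seg 3: (-43.694,35.377) -> (-56.816,50.471), length = 20
  seg 4: (-56.816,50.471) -> (-64.688,59.528), length = 12
  seg 5: (-64.688,59.528) -> (-62.064,56.509), length = 4
Total = 55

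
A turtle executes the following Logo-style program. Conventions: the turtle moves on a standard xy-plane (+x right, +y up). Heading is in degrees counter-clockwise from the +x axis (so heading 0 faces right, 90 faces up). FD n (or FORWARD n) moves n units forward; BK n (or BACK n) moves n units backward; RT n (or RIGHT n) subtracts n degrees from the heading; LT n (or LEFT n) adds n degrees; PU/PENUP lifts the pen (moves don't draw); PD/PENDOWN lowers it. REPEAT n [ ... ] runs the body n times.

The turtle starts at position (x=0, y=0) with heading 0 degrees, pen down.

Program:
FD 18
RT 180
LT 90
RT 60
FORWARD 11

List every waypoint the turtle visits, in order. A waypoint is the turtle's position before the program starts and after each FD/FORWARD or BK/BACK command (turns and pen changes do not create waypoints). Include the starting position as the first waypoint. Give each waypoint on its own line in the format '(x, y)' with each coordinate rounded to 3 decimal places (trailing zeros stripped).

Executing turtle program step by step:
Start: pos=(0,0), heading=0, pen down
FD 18: (0,0) -> (18,0) [heading=0, draw]
RT 180: heading 0 -> 180
LT 90: heading 180 -> 270
RT 60: heading 270 -> 210
FD 11: (18,0) -> (8.474,-5.5) [heading=210, draw]
Final: pos=(8.474,-5.5), heading=210, 2 segment(s) drawn
Waypoints (3 total):
(0, 0)
(18, 0)
(8.474, -5.5)

Answer: (0, 0)
(18, 0)
(8.474, -5.5)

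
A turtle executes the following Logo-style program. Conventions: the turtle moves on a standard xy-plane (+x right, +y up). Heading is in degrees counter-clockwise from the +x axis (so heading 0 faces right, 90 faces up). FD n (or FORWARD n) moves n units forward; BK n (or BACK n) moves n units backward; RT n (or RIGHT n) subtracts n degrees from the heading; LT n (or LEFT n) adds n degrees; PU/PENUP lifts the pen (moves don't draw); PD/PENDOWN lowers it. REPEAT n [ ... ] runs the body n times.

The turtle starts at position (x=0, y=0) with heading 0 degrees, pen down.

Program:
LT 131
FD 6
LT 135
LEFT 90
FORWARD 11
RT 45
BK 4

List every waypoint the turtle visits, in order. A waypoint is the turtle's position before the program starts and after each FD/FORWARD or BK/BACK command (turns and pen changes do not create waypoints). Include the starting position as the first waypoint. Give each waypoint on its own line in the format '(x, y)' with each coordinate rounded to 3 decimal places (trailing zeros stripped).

Executing turtle program step by step:
Start: pos=(0,0), heading=0, pen down
LT 131: heading 0 -> 131
FD 6: (0,0) -> (-3.936,4.528) [heading=131, draw]
LT 135: heading 131 -> 266
LT 90: heading 266 -> 356
FD 11: (-3.936,4.528) -> (7.037,3.761) [heading=356, draw]
RT 45: heading 356 -> 311
BK 4: (7.037,3.761) -> (4.413,6.78) [heading=311, draw]
Final: pos=(4.413,6.78), heading=311, 3 segment(s) drawn
Waypoints (4 total):
(0, 0)
(-3.936, 4.528)
(7.037, 3.761)
(4.413, 6.78)

Answer: (0, 0)
(-3.936, 4.528)
(7.037, 3.761)
(4.413, 6.78)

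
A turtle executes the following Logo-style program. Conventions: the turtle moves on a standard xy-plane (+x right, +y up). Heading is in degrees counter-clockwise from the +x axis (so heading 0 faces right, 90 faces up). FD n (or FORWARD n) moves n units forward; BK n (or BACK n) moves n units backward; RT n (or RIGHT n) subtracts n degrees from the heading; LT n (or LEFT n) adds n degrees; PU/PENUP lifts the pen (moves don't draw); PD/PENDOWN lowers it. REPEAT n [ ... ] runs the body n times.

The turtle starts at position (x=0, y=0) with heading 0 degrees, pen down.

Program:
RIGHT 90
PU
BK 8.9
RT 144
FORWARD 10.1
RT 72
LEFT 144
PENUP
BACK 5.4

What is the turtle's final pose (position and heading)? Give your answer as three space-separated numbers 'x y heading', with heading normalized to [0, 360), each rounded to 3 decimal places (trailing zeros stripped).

Executing turtle program step by step:
Start: pos=(0,0), heading=0, pen down
RT 90: heading 0 -> 270
PU: pen up
BK 8.9: (0,0) -> (0,8.9) [heading=270, move]
RT 144: heading 270 -> 126
FD 10.1: (0,8.9) -> (-5.937,17.071) [heading=126, move]
RT 72: heading 126 -> 54
LT 144: heading 54 -> 198
PU: pen up
BK 5.4: (-5.937,17.071) -> (-0.801,18.74) [heading=198, move]
Final: pos=(-0.801,18.74), heading=198, 0 segment(s) drawn

Answer: -0.801 18.74 198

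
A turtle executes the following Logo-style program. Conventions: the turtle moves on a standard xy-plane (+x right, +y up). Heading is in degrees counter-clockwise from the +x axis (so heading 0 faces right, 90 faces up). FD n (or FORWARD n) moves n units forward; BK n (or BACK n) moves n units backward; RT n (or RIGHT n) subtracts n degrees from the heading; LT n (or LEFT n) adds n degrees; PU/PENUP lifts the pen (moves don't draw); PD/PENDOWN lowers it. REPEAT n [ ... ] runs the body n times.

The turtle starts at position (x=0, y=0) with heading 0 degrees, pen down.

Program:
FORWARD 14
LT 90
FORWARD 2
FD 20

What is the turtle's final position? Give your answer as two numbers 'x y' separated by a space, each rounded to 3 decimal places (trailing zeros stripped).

Executing turtle program step by step:
Start: pos=(0,0), heading=0, pen down
FD 14: (0,0) -> (14,0) [heading=0, draw]
LT 90: heading 0 -> 90
FD 2: (14,0) -> (14,2) [heading=90, draw]
FD 20: (14,2) -> (14,22) [heading=90, draw]
Final: pos=(14,22), heading=90, 3 segment(s) drawn

Answer: 14 22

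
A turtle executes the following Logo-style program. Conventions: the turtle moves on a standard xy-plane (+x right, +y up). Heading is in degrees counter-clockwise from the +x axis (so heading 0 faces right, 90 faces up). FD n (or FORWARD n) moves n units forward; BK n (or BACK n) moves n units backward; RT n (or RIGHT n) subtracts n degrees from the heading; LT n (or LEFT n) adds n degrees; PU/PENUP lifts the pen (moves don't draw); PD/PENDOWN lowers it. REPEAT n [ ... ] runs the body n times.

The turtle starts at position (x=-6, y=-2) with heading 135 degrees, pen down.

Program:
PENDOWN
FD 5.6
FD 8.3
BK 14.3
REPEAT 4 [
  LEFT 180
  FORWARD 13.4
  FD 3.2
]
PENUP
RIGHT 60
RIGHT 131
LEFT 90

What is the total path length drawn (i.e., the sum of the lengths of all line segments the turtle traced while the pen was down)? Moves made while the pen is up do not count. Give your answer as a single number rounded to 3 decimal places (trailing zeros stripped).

Answer: 94.6

Derivation:
Executing turtle program step by step:
Start: pos=(-6,-2), heading=135, pen down
PD: pen down
FD 5.6: (-6,-2) -> (-9.96,1.96) [heading=135, draw]
FD 8.3: (-9.96,1.96) -> (-15.829,7.829) [heading=135, draw]
BK 14.3: (-15.829,7.829) -> (-5.717,-2.283) [heading=135, draw]
REPEAT 4 [
  -- iteration 1/4 --
  LT 180: heading 135 -> 315
  FD 13.4: (-5.717,-2.283) -> (3.758,-11.758) [heading=315, draw]
  FD 3.2: (3.758,-11.758) -> (6.021,-14.021) [heading=315, draw]
  -- iteration 2/4 --
  LT 180: heading 315 -> 135
  FD 13.4: (6.021,-14.021) -> (-3.454,-4.546) [heading=135, draw]
  FD 3.2: (-3.454,-4.546) -> (-5.717,-2.283) [heading=135, draw]
  -- iteration 3/4 --
  LT 180: heading 135 -> 315
  FD 13.4: (-5.717,-2.283) -> (3.758,-11.758) [heading=315, draw]
  FD 3.2: (3.758,-11.758) -> (6.021,-14.021) [heading=315, draw]
  -- iteration 4/4 --
  LT 180: heading 315 -> 135
  FD 13.4: (6.021,-14.021) -> (-3.454,-4.546) [heading=135, draw]
  FD 3.2: (-3.454,-4.546) -> (-5.717,-2.283) [heading=135, draw]
]
PU: pen up
RT 60: heading 135 -> 75
RT 131: heading 75 -> 304
LT 90: heading 304 -> 34
Final: pos=(-5.717,-2.283), heading=34, 11 segment(s) drawn

Segment lengths:
  seg 1: (-6,-2) -> (-9.96,1.96), length = 5.6
  seg 2: (-9.96,1.96) -> (-15.829,7.829), length = 8.3
  seg 3: (-15.829,7.829) -> (-5.717,-2.283), length = 14.3
  seg 4: (-5.717,-2.283) -> (3.758,-11.758), length = 13.4
  seg 5: (3.758,-11.758) -> (6.021,-14.021), length = 3.2
  seg 6: (6.021,-14.021) -> (-3.454,-4.546), length = 13.4
  seg 7: (-3.454,-4.546) -> (-5.717,-2.283), length = 3.2
  seg 8: (-5.717,-2.283) -> (3.758,-11.758), length = 13.4
  seg 9: (3.758,-11.758) -> (6.021,-14.021), length = 3.2
  seg 10: (6.021,-14.021) -> (-3.454,-4.546), length = 13.4
  seg 11: (-3.454,-4.546) -> (-5.717,-2.283), length = 3.2
Total = 94.6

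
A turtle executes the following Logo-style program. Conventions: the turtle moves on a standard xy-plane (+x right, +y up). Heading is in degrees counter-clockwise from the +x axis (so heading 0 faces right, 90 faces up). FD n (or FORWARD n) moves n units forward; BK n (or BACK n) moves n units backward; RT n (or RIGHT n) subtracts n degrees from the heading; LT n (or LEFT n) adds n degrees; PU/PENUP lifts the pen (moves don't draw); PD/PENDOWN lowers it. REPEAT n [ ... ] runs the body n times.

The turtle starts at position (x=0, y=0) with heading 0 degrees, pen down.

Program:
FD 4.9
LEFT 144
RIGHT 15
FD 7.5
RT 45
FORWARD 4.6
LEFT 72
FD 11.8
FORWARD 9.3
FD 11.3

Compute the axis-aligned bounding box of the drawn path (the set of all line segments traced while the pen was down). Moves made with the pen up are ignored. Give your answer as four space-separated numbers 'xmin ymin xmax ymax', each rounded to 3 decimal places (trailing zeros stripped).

Answer: -28.938 0 4.9 23.582

Derivation:
Executing turtle program step by step:
Start: pos=(0,0), heading=0, pen down
FD 4.9: (0,0) -> (4.9,0) [heading=0, draw]
LT 144: heading 0 -> 144
RT 15: heading 144 -> 129
FD 7.5: (4.9,0) -> (0.18,5.829) [heading=129, draw]
RT 45: heading 129 -> 84
FD 4.6: (0.18,5.829) -> (0.661,10.403) [heading=84, draw]
LT 72: heading 84 -> 156
FD 11.8: (0.661,10.403) -> (-10.119,15.203) [heading=156, draw]
FD 9.3: (-10.119,15.203) -> (-18.615,18.986) [heading=156, draw]
FD 11.3: (-18.615,18.986) -> (-28.938,23.582) [heading=156, draw]
Final: pos=(-28.938,23.582), heading=156, 6 segment(s) drawn

Segment endpoints: x in {-28.938, -18.615, -10.119, 0, 0.18, 0.661, 4.9}, y in {0, 5.829, 10.403, 15.203, 18.986, 23.582}
xmin=-28.938, ymin=0, xmax=4.9, ymax=23.582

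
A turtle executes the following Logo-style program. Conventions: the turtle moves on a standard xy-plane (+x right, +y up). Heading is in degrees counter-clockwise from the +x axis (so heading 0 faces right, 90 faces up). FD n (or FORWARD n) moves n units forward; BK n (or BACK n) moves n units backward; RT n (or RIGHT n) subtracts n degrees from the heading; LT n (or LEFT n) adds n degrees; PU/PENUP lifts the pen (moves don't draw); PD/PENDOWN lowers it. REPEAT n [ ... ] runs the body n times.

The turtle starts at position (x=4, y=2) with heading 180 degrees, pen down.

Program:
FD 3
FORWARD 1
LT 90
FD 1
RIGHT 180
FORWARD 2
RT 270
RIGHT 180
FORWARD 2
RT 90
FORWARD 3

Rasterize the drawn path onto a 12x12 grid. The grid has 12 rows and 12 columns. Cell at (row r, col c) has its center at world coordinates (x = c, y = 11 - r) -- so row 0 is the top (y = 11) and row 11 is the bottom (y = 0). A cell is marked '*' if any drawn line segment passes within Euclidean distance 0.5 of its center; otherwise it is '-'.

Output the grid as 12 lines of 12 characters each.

Segment 0: (4,2) -> (1,2)
Segment 1: (1,2) -> (0,2)
Segment 2: (0,2) -> (-0,1)
Segment 3: (-0,1) -> (-0,3)
Segment 4: (-0,3) -> (2,3)
Segment 5: (2,3) -> (2,0)

Answer: ------------
------------
------------
------------
------------
------------
------------
------------
***---------
*****-------
*-*---------
--*---------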